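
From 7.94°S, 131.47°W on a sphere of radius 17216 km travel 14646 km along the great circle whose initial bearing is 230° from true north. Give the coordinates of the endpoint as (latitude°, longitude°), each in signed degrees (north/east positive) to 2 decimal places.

Angular distance δ = d/R = 14646/17216 = 0.85072 rad; initial bearing θ = 4.0143 rad.
sin φ₂ = sin φ₁ cos δ + cos φ₁ sin δ cos θ = (-0.1381)(0.6594) + (0.9904)(0.7518)(-0.6428) = -0.5697, so φ₂ = -34.73°.
Δλ = atan2(sin θ sin δ cos φ₁, cos δ − sin φ₁ sin φ₂) = atan2(-0.5704, 0.5807) = -44.483°.
λ₂ = -131.470° − 44.483° = -175.95°.

-34.73°, -175.95°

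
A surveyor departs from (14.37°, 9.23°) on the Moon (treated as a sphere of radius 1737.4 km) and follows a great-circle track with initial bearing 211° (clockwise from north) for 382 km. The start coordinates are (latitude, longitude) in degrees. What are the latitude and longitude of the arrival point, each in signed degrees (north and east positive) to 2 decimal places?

3.50°, 2.77°

Angular distance δ = d/R = 382/1737.4 = 0.21987 rad; initial bearing θ = 3.6826 rad.
sin φ₂ = sin φ₁ cos δ + cos φ₁ sin δ cos θ = (0.2482)(0.9759) + (0.9687)(0.2181)(-0.8572) = 0.0611, so φ₂ = 3.50°.
Δλ = atan2(sin θ sin δ cos φ₁, cos δ − sin φ₁ sin φ₂) = atan2(-0.1088, 0.9608) = -6.462°.
λ₂ = 9.230° − 6.462° = 2.77°.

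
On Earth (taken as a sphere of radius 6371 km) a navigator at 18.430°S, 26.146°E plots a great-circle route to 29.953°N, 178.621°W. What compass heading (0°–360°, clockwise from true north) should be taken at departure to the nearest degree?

58°

Δλ = 155.233° = 2.7093 rad.
y = sin Δλ · cos φ₂ = (0.4189)(0.8664) = 0.3630
x = cos φ₁ sin φ₂ − sin φ₁ cos φ₂ cos Δλ = (0.9487)(0.4993) − (-0.3161)(0.8664)(-0.9080) = 0.2250
θ = atan2(y, x) = 58.21°, so the bearing is 58°.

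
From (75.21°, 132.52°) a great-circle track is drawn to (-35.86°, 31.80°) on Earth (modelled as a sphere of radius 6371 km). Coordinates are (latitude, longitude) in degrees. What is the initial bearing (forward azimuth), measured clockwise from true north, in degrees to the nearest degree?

270°

Δλ = -100.720° = -1.7579 rad.
y = sin Δλ · cos φ₂ = (-0.9825)(0.8105) = -0.7963
x = cos φ₁ sin φ₂ − sin φ₁ cos φ₂ cos Δλ = (0.2553)(-0.5858) − (0.9669)(0.8105)(-0.1860) = -0.0038
θ = atan2(y, x) = -90.27°; adding 360° gives 270°.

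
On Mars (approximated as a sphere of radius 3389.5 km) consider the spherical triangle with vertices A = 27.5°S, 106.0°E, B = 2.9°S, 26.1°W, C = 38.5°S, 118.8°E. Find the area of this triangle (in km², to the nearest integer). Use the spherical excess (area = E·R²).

Side lengths (central angles): a = 2.2243, b = 0.2677, c = 2.1780 rad; semiperimeter s = 2.3350.
By l'Huilier's theorem, tan(E/4) = √[tan(s/2) tan((s−a)/2) tan((s−b)/2) tan((s−c)/2)], giving spherical excess E = 0.5209 rad.
Area = E·R² = 0.5209 × (3389.5)² ≈ 5984600 km².

5984600 km²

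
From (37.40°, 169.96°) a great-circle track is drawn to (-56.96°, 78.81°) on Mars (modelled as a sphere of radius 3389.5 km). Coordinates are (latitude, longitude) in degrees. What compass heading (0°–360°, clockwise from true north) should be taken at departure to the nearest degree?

220°

With φ₁ = 0.6528, φ₂ = -0.9941, Δλ = -1.5909 rad, the forward-azimuth formula gives
θ = atan2( sin Δλ cos φ₂ , cos φ₁ sin φ₂ − sin φ₁ cos φ₂ cos Δλ ) = atan2(-0.5451, -0.6593) = -140.42°.
Adding 360° brings this into [0°, 360°): 220°.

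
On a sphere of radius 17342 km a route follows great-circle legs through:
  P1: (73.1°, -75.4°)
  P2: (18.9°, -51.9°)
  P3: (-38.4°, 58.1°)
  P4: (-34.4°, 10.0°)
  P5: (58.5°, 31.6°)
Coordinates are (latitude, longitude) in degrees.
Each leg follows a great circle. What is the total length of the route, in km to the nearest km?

92610 km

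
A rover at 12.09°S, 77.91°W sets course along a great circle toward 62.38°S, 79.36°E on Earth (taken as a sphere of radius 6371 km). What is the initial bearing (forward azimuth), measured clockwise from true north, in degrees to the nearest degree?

With φ₁ = -0.2110, φ₂ = -1.0887, Δλ = 2.7449 rad, the forward-azimuth formula gives
θ = atan2( sin Δλ cos φ₂ , cos φ₁ sin φ₂ − sin φ₁ cos φ₂ cos Δλ ) = atan2(0.1791, -0.9559) = 169.39°.
So the initial bearing is 169°.

169°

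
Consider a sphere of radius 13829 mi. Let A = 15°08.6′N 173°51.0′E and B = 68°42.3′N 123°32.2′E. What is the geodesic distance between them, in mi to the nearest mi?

14999 mi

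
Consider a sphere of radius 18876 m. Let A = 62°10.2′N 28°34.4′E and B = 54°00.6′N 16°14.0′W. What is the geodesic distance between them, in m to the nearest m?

Let φ₁ = 1.0851 rad, φ₂ = 0.9427 rad, and Δλ = -0.7820 rad.
Haversine: a = sin²(Δφ/2) + cos φ₁ cos φ₂ sin²(Δλ/2) = 0.0051 + (0.4668)(0.5876)(0.1453) = 0.04491.
Central angle c = 2·arcsin(√a) = 0.42709 rad.
Distance = R·c = 18876 × 0.4271 ≈ 8062 m.

8062 m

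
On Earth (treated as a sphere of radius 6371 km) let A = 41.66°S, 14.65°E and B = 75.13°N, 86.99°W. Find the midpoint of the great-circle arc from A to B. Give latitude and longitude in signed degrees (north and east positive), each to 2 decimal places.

Central angle δ = 2.3201 rad. Interpolating on the sphere with fraction f = 0.5:
P = [sin((1−f)δ)·A + sin(fδ)·B] / sin δ = 1.2522·A + 1.2522·B in Cartesian coordinates,
giving P = (0.9220, -0.0843, 0.3779), i.e. latitude 22.20°, longitude -5.22°.

22.20°, -5.22°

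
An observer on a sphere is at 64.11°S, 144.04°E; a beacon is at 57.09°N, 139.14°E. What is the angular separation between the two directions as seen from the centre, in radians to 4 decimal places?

With latitudes φ₁ = -64.110°, φ₂ = 57.090° and longitude difference Δλ = -4.900°:
Haversine: a = sin²(Δφ/2) + cos φ₁ cos φ₂ sin²(Δλ/2) = 0.7590 + (0.4366)(0.5433)(0.0018) = 0.75945.
Central angle c = 2·arcsin(√a) = 2.11635 rad.
So the angular separation is 2.1164 rad.

2.1164 rad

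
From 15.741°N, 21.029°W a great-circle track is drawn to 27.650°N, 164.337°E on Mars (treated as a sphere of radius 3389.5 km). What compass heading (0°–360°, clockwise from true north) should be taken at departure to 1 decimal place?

With φ₁ = 0.2747, φ₂ = 0.4826, Δλ = -3.0479 rad, the forward-azimuth formula gives
θ = atan2( sin Δλ cos φ₂ , cos φ₁ sin φ₂ − sin φ₁ cos φ₂ cos Δλ ) = atan2(-0.0828, 0.6859) = -6.89°.
Adding 360° brings this into [0°, 360°): 353.1°.

353.1°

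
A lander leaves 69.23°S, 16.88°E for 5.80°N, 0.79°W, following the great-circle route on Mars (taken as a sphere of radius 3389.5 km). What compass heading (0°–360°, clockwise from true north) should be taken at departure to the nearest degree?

Δλ = -17.670° = -0.3084 rad.
y = sin Δλ · cos φ₂ = (-0.3035)(0.9949) = -0.3020
x = cos φ₁ sin φ₂ − sin φ₁ cos φ₂ cos Δλ = (0.3546)(0.1011) − (-0.9350)(0.9949)(0.9528) = 0.9222
θ = atan2(y, x) = -18.13°; adding 360° gives 342°.

342°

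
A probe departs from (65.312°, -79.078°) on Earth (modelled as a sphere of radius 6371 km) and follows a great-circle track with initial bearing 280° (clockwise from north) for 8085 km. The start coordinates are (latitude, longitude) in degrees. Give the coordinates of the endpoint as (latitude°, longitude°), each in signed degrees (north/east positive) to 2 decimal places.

19.83°, -170.69°

Angular distance δ = d/R = 8085/6371 = 1.26903 rad; initial bearing θ = 4.8869 rad.
sin φ₂ = sin φ₁ cos δ + cos φ₁ sin δ cos θ = (0.9086)(0.2972) + (0.4177)(0.9548)(0.1736) = 0.3393, so φ₂ = 19.83°.
Δλ = atan2(sin θ sin δ cos φ₁, cos δ − sin φ₁ sin φ₂) = atan2(-0.3927, -0.0111) = -91.615°.
λ₂ = -79.078° − 91.615° = -170.69°.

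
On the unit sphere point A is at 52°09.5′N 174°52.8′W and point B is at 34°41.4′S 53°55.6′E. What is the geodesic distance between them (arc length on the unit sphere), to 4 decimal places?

Let φ₁ = 0.9103 rad, φ₂ = -0.6055 rad, and Δλ = -2.2898 rad.
cos c = sin φ₁ sin φ₂ + cos φ₁ cos φ₂ cos Δλ = (0.7897)(-0.5691) + (0.6135)(0.8222)(-0.6586) = -0.78167,
so c = arccos(-0.78167) = 2.46814 rad.
On the unit sphere the arc length equals the central angle: 2.4681.

2.4681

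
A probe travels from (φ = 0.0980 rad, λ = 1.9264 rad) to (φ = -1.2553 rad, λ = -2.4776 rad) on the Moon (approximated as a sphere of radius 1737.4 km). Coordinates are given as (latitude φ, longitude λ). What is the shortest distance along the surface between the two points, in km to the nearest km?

3055 km

Let φ₁ = 0.0980 rad, φ₂ = -1.2553 rad, and Δλ = 1.8792 rad.
cos c = sin φ₁ sin φ₂ + cos φ₁ cos φ₂ cos Δλ = (0.0978)(-0.9506) + (0.9952)(0.3103)(-0.3035) = -0.18674,
so c = arccos(-0.18674) = 1.75864 rad.
Distance = R·c = 1737.4 × 1.7586 ≈ 3055 km.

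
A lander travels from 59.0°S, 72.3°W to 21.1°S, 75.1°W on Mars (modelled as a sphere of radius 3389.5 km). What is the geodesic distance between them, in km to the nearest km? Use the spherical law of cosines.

2245 km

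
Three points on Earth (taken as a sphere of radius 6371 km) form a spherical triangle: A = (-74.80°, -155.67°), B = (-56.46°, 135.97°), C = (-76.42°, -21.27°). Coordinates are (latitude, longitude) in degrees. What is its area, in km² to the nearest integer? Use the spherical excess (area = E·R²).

5085421 km²

Side lengths (central angles): a = 0.8085, b = 0.4624, c = 0.5399 rad; semiperimeter s = 0.9054.
By l'Huilier's theorem, tan(E/4) = √[tan(s/2) tan((s−a)/2) tan((s−b)/2) tan((s−c)/2)], giving spherical excess E = 0.1253 rad.
Area = E·R² = 0.1253 × (6371)² ≈ 5085421 km².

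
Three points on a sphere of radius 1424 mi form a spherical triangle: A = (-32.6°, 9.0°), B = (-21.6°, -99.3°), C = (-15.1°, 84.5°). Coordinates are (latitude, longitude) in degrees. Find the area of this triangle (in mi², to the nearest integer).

Side lengths (central angles): a = 2.4978, b = 1.2196, c = 1.6184 rad; semiperimeter s = 2.6679.
By l'Huilier's theorem, tan(E/4) = √[tan(s/2) tan((s−a)/2) tan((s−b)/2) tan((s−c)/2)], giving spherical excess E = 1.6085 rad.
Area = E·R² = 1.6085 × (1424)² ≈ 3261654 mi².

3261654 mi²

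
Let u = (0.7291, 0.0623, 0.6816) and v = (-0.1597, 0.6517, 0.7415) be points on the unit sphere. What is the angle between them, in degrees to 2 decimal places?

64.56°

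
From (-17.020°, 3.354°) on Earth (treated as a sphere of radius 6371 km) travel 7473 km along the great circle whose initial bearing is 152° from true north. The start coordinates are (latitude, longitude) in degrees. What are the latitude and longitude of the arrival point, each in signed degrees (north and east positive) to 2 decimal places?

-63.09°, 76.37°

Angular distance δ = d/R = 7473/6371 = 1.17297 rad; initial bearing θ = 2.6529 rad.
sin φ₂ = sin φ₁ cos δ + cos φ₁ sin δ cos θ = (-0.2927)(0.3874) + (0.9562)(0.9219)(-0.8829) = -0.8917, so φ₂ = -63.09°.
Δλ = atan2(sin θ sin δ cos φ₁, cos δ − sin φ₁ sin φ₂) = atan2(0.4139, 0.1264) = 73.017°.
λ₂ = 3.354° + 73.017° = 76.37°.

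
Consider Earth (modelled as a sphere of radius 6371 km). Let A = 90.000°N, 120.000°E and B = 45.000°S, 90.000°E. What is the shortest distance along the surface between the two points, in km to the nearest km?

In radians: φ₁ = 1.5708, φ₂ = -0.7854, Δλ = -30.000° = -0.5236 rad.
cos c = sin φ₁ sin φ₂ + cos φ₁ cos φ₂ cos Δλ = (1.0000)(-0.7071) + (0.0000)(0.7071)(0.8660) = -0.70711,
so c = arccos(-0.70711) = 2.35619 rad.
Distance = R·c = 6371 × 2.3562 ≈ 15011 km.

15011 km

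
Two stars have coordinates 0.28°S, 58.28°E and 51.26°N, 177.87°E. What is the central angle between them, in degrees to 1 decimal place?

108.2°

With latitudes φ₁ = -0.280°, φ₂ = 51.260° and longitude difference Δλ = 119.590°:
cos c = sin φ₁ sin φ₂ + cos φ₁ cos φ₂ cos Δλ = (-0.0049)(0.7800) + (1.0000)(0.6258)(-0.4938) = -0.31282,
so c = arccos(-0.31282) = 1.88895 rad.
So the angular separation is 108.2°.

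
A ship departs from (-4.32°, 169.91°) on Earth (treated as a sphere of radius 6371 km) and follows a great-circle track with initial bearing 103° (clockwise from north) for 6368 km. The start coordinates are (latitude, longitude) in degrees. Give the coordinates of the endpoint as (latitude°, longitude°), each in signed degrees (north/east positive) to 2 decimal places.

Angular distance δ = d/R = 6368/6371 = 0.99953 rad; initial bearing θ = 1.7977 rad.
sin φ₂ = sin φ₁ cos δ + cos φ₁ sin δ cos θ = (-0.0753)(0.5407) + (0.9972)(0.8412)(-0.2250) = -0.2294, so φ₂ = -13.26°.
Δλ = atan2(sin θ sin δ cos φ₁, cos δ − sin φ₁ sin φ₂) = atan2(0.8173, 0.5234) = 57.364°.
λ₂ = 169.910° + 57.364° = 227.27° → -132.73° after wrapping to (−180°, 180°].

-13.26°, -132.73°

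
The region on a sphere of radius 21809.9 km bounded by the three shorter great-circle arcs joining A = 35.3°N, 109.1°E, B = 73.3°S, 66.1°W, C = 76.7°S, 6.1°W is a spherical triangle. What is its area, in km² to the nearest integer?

193585410 km²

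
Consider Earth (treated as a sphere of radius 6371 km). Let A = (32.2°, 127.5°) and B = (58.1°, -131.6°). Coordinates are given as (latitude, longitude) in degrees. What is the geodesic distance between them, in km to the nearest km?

With latitudes φ₁ = 32.200°, φ₂ = 58.100° and longitude difference Δλ = 100.900°:
cos c = sin φ₁ sin φ₂ + cos φ₁ cos φ₂ cos Δλ = (0.5329)(0.8490) + (0.8462)(0.5284)(-0.1891) = 0.36784,
so c = arccos(0.36784) = 1.19411 rad.
Distance = R·c = 6371 × 1.1941 ≈ 7608 km.

7608 km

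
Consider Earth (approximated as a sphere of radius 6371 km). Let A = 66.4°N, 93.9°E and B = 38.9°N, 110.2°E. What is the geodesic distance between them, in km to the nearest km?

3226 km

Let φ₁ = 1.1589 rad, φ₂ = 0.6789 rad, and Δλ = 0.2845 rad.
Haversine: a = sin²(Δφ/2) + cos φ₁ cos φ₂ sin²(Δλ/2) = 0.0565 + (0.4003)(0.7782)(0.0201) = 0.06276.
Central angle c = 2·arcsin(√a) = 0.50642 rad.
Distance = R·c = 6371 × 0.5064 ≈ 3226 km.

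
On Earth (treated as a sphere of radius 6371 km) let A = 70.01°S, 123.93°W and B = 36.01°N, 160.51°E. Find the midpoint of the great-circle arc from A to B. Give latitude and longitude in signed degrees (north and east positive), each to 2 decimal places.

Central angle δ = 2.0755 rad. Interpolating on the sphere with fraction f = 0.5:
P = [sin((1−f)δ)·A + sin(fδ)·B] / sin δ = 0.9839·A + 0.9839·B in Cartesian coordinates,
giving P = (-0.9381, -0.0135, -0.3462), i.e. latitude -20.25°, longitude -179.17°.

-20.25°, -179.17°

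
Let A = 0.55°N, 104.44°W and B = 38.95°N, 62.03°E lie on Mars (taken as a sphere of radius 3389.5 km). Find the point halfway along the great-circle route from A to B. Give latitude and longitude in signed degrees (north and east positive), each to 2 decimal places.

64.51°, -67.71°

Central angle δ = 2.4189 rad. Interpolating on the sphere with fraction f = 0.5:
P = [sin((1−f)δ)·A + sin(fδ)·B] / sin δ = 1.4143·A + 1.4143·B in Cartesian coordinates,
giving P = (0.1632, -0.3981, 0.9027), i.e. latitude 64.51°, longitude -67.71°.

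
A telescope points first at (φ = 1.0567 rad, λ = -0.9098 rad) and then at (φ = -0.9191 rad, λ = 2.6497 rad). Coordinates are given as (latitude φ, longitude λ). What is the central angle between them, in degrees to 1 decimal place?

164.8°

With latitudes φ₁ = 60.544°, φ₂ = -52.661° and longitude difference Δλ = -156.056°:
cos c = sin φ₁ sin φ₂ + cos φ₁ cos φ₂ cos Δλ = (0.8707)(-0.7951) + (0.4917)(0.6065)(-0.9139) = -0.96488,
so c = arccos(-0.96488) = 2.87578 rad.
So the angular separation is 164.8°.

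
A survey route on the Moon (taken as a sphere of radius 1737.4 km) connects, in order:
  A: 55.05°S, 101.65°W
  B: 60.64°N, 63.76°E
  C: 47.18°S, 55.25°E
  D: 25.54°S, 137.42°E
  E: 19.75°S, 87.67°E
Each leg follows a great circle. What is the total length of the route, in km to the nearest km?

11855 km

Leg A→B: central angle 2.9752 rad, distance 5169.1 km.
Leg B→C: central angle 1.8857 rad, distance 3276.2 km.
Leg C→D: central angle 1.1595 rad, distance 2014.5 km.
Leg D→E: central angle 0.8032 rad, distance 1395.5 km.
Total: 5169.1 + 3276.2 + 2014.5 + 1395.5 ≈ 11855 km.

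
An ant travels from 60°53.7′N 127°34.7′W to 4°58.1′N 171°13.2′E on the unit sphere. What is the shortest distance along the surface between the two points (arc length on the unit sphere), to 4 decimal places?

1.2565

With latitudes φ₁ = 60.895°, φ₂ = 4.968° and longitude difference Δλ = -61.202°:
cos c = sin φ₁ sin φ₂ + cos φ₁ cos φ₂ cos Δλ = (0.8737)(0.0866) + (0.4864)(0.9962)(0.4817) = 0.30911,
so c = arccos(0.30911) = 1.25654 rad.
On the unit sphere the arc length equals the central angle: 1.2565.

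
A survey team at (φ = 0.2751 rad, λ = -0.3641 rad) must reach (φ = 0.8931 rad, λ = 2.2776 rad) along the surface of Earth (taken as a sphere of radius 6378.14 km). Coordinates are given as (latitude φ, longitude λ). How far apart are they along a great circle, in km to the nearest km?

In radians: φ₁ = 0.2751, φ₂ = 0.8931, Δλ = 151.358° = 2.6417 rad.
Haversine: a = sin²(Δφ/2) + cos φ₁ cos φ₂ sin²(Δλ/2) = 0.0925 + (0.9624)(0.6270)(0.9388) = 0.65898.
Central angle c = 2·arcsin(√a) = 1.89438 rad.
Distance = R·c = 6378.14 × 1.8944 ≈ 12083 km.

12083 km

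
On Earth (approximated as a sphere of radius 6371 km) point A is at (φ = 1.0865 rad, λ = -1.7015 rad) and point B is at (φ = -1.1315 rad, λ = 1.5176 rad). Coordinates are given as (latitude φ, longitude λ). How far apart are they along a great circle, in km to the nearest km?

19654 km

Let φ₁ = 1.0865 rad, φ₂ = -1.1315 rad, and Δλ = -3.0641 rad.
cos c = sin φ₁ sin φ₂ + cos φ₁ cos φ₂ cos Δλ = (0.8850)(-0.9051) + (0.4656)(0.4253)(-0.9970) = -0.99839,
so c = arccos(-0.99839) = 3.08490 rad.
Distance = R·c = 6371 × 3.0849 ≈ 19654 km.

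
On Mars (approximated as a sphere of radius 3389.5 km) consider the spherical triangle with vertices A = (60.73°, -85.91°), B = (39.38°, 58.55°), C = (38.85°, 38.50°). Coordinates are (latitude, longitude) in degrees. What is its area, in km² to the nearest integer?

Side lengths (central angles): a = 0.2711, b = 1.2324, c = 1.3223 rad; semiperimeter s = 1.4129.
By l'Huilier's theorem, tan(E/4) = √[tan(s/2) tan((s−a)/2) tan((s−b)/2) tan((s−c)/2)], giving spherical excess E = 0.1895 rad.
Area = E·R² = 0.1895 × (3389.5)² ≈ 2177287 km².

2177287 km²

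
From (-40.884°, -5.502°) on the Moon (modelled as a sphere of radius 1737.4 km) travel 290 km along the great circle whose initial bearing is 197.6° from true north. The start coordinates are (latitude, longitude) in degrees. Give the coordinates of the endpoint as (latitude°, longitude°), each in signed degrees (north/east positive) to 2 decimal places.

-49.92°, -9.98°

Angular distance δ = d/R = 290/1737.4 = 0.16692 rad; initial bearing θ = 3.4488 rad.
sin φ₂ = sin φ₁ cos δ + cos φ₁ sin δ cos θ = (-0.6545)(0.9861) + (0.7560)(0.1661)(-0.9532) = -0.7652, so φ₂ = -49.92°.
Δλ = atan2(sin θ sin δ cos φ₁, cos δ − sin φ₁ sin φ₂) = atan2(-0.0380, 0.4853) = -4.475°.
λ₂ = -5.502° − 4.475° = -9.98°.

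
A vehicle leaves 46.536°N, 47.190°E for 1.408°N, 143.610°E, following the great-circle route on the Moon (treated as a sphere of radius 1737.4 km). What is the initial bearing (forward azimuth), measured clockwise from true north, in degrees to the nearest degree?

Δλ = 96.420° = 1.6828 rad.
y = sin Δλ · cos φ₂ = (0.9937)(0.9997) = 0.9934
x = cos φ₁ sin φ₂ − sin φ₁ cos φ₂ cos Δλ = (0.6879)(0.0246) − (0.7258)(0.9997)(-0.1118) = 0.0980
θ = atan2(y, x) = 84.36°, so the bearing is 84°.

84°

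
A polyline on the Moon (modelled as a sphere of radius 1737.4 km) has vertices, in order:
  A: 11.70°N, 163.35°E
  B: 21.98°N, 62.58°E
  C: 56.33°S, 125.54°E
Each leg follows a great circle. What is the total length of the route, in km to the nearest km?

Leg A→B: central angle 1.6647 rad, distance 2892.3 km.
Leg B→C: central angle 1.6486 rad, distance 2864.4 km.
Total: 2892.3 + 2864.4 ≈ 5757 km.

5757 km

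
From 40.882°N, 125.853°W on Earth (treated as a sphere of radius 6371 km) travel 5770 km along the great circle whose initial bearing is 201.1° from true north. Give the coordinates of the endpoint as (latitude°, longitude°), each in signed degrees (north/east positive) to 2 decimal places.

-8.69°, -142.50°

Angular distance δ = d/R = 5770/6371 = 0.90567 rad; initial bearing θ = 3.5099 rad.
sin φ₂ = sin φ₁ cos δ + cos φ₁ sin δ cos θ = (0.6545)(0.6172) + (0.7561)(0.7868)(-0.9330) = -0.1511, so φ₂ = -8.69°.
Δλ = atan2(sin θ sin δ cos φ₁, cos δ − sin φ₁ sin φ₂) = atan2(-0.2142, 0.7160) = -16.651°.
λ₂ = -125.853° − 16.651° = -142.50°.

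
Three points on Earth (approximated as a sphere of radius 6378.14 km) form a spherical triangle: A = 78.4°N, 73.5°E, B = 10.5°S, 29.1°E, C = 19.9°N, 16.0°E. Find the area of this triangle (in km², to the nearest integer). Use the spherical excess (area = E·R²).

Side lengths (central angles): a = 0.5764, b = 1.1207, c = 1.6081 rad; semiperimeter s = 1.6526.
By l'Huilier's theorem, tan(E/4) = √[tan(s/2) tan((s−a)/2) tan((s−b)/2) tan((s−c)/2)], giving spherical excess E = 0.2504 rad.
Area = E·R² = 0.2504 × (6378.14)² ≈ 10185268 km².

10185268 km²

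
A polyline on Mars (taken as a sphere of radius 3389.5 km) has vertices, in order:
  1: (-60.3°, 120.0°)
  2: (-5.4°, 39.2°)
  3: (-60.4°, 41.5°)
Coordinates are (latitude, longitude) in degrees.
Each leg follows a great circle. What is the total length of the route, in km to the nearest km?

8033 km

Leg 1→2: central angle 1.4095 rad, distance 4777.5 km.
Leg 2→3: central angle 0.9604 rad, distance 3255.3 km.
Total: 4777.5 + 3255.3 ≈ 8033 km.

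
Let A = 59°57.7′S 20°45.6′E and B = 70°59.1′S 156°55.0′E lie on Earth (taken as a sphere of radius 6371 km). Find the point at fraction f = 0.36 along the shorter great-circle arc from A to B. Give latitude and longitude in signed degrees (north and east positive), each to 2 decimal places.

-74.68°, 40.50°

Central angle δ = 0.7942 rad. Interpolating on the sphere with fraction f = 0.36:
P = [sin((1−f)δ)·A + sin(fδ)·B] / sin δ = 0.6823·A + 0.3954·B in Cartesian coordinates,
giving P = (0.2009, 0.1716, -0.9645), i.e. latitude -74.68°, longitude 40.50°.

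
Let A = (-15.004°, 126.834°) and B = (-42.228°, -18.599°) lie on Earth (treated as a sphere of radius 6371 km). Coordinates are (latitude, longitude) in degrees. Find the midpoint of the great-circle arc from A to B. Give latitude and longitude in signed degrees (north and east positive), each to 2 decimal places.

The central angle between A and B is δ = 1.9987 rad.
With f = 0.5, the slerp weights are sin((1−f)δ)/sin δ = 0.9245 and sin(fδ)/sin δ = 0.9245.
Weighted sum of the unit vectors: (0.9245)·(-0.5791,0.7731,-0.2589) + (0.9245)·(0.7018,-0.2362,-0.6721) = (0.1135, 0.4964, -0.8607).
Converting back: φ = atan2(z, √(x²+y²)) = -59.39°, λ = atan2(y, x) = 77.12°.

-59.39°, 77.12°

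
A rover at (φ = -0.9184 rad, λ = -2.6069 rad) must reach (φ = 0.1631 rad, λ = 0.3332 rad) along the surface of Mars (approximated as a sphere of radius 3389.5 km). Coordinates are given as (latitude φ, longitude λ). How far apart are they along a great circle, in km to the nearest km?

In radians: φ₁ = -0.9184, φ₂ = 0.1631, Δλ = 168.455° = 2.9401 rad.
cos c = sin φ₁ sin φ₂ + cos φ₁ cos φ₂ cos Δλ = (-0.7946)(0.1624) + (0.6071)(0.9867)(-0.9798) = -0.71595,
so c = arccos(-0.71595) = 2.36878 rad.
Distance = R·c = 3389.5 × 2.3688 ≈ 8029 km.

8029 km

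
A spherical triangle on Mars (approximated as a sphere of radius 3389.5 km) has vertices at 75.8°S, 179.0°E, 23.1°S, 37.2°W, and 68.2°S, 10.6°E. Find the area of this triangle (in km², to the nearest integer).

Side lengths (central angles): a = 0.9351, b = 0.6251, c = 1.3712 rad; semiperimeter s = 1.4657.
By l'Huilier's theorem, tan(E/4) = √[tan(s/2) tan((s−a)/2) tan((s−b)/2) tan((s−c)/2)], giving spherical excess E = 0.2871 rad.
Area = E·R² = 0.2871 × (3389.5)² ≈ 3298497 km².

3298497 km²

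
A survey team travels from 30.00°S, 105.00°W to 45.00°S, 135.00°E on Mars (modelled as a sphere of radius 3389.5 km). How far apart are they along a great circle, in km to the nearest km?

5164 km

With latitudes φ₁ = -30.000°, φ₂ = -45.000° and longitude difference Δλ = -120.000°:
Haversine: a = sin²(Δφ/2) + cos φ₁ cos φ₂ sin²(Δλ/2) = 0.0170 + (0.8660)(0.7071)(0.7500) = 0.47632.
Central angle c = 2·arcsin(√a) = 1.52341 rad.
Distance = R·c = 3389.5 × 1.5234 ≈ 5164 km.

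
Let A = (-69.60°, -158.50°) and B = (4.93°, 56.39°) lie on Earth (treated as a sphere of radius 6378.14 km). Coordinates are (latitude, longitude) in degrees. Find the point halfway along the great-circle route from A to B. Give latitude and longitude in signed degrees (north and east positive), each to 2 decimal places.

The central angle between A and B is δ = 1.9449 rad.
With f = 0.5, the slerp weights are sin((1−f)δ)/sin δ = 0.8876 and sin(fδ)/sin δ = 0.8876.
Weighted sum of the unit vectors: (0.8876)·(-0.3243,-0.1278,-0.9373) + (0.8876)·(0.5515,0.8297,0.0859) = (0.2016, 0.6231, -0.7557).
Converting back: φ = atan2(z, √(x²+y²)) = -49.09°, λ = atan2(y, x) = 72.07°.

-49.09°, 72.07°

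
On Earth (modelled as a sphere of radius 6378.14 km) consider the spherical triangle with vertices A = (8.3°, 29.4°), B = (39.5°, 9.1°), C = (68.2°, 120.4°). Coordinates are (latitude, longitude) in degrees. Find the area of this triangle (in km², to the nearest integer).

14657530 km²

Side lengths (central angles): a = 1.0627, b = 1.4428, c = 0.6301 rad; semiperimeter s = 1.5678.
By l'Huilier's theorem, tan(E/4) = √[tan(s/2) tan((s−a)/2) tan((s−b)/2) tan((s−c)/2)], giving spherical excess E = 0.3603 rad.
Area = E·R² = 0.3603 × (6378.14)² ≈ 14657530 km².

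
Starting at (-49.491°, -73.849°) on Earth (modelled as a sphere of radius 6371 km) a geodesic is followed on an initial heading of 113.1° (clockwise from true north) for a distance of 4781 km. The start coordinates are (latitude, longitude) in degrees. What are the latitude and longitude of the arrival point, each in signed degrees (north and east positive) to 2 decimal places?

Angular distance δ = d/R = 4781/6371 = 0.75043 rad; initial bearing θ = 1.9740 rad.
sin φ₂ = sin φ₁ cos δ + cos φ₁ sin δ cos θ = (-0.7603)(0.7314) + (0.6496)(0.6820)(-0.3923) = -0.7299, so φ₂ = -46.88°.
Δλ = atan2(sin θ sin δ cos φ₁, cos δ − sin φ₁ sin φ₂) = atan2(0.4075, 0.1765) = 66.583°.
λ₂ = -73.849° + 66.583° = -7.27°.

-46.88°, -7.27°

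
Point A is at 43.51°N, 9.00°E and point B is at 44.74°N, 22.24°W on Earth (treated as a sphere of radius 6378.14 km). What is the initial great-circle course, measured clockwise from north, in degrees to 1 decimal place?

284.1°

With φ₁ = 0.7594, φ₂ = 0.7809, Δλ = -0.5452 rad, the forward-azimuth formula gives
θ = atan2( sin Δλ cos φ₂ , cos φ₁ sin φ₂ − sin φ₁ cos φ₂ cos Δλ ) = atan2(-0.3684, 0.0924) = -75.92°.
Adding 360° brings this into [0°, 360°): 284.1°.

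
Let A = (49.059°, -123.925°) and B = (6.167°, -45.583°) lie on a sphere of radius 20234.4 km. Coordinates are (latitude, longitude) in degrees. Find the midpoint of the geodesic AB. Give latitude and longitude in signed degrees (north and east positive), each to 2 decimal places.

33.64°, -75.25°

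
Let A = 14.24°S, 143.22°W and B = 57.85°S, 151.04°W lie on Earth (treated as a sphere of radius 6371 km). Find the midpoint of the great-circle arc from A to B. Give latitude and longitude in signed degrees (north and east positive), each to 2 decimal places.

-36.10°, -145.99°

Central angle δ = 0.7681 rad. Interpolating on the sphere with fraction f = 0.5:
P = [sin((1−f)δ)·A + sin(fδ)·B] / sin δ = 0.5393·A + 0.5393·B in Cartesian coordinates,
giving P = (-0.6697, -0.4519, -0.5892), i.e. latitude -36.10°, longitude -145.99°.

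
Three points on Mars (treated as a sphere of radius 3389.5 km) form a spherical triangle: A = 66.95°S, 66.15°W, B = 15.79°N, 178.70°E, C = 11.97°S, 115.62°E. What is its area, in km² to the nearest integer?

19170950 km²

Side lengths (central angles): a = 1.1921, b = 1.7640, c = 1.9938 rad; semiperimeter s = 2.4749.
By l'Huilier's theorem, tan(E/4) = √[tan(s/2) tan((s−a)/2) tan((s−b)/2) tan((s−c)/2)], giving spherical excess E = 1.6687 rad.
Area = E·R² = 1.6687 × (3389.5)² ≈ 19170950 km².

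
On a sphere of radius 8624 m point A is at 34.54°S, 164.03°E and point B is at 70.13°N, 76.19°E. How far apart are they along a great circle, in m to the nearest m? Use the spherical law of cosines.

18290 m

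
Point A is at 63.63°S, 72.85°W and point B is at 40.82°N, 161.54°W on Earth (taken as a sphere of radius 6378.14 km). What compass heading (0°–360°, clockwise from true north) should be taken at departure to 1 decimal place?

292.0°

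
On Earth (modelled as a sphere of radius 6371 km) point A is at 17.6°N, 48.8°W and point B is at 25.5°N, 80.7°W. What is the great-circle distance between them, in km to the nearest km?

3405 km

In radians: φ₁ = 0.3072, φ₂ = 0.4451, Δλ = -31.900° = -0.5568 rad.
cos c = sin φ₁ sin φ₂ + cos φ₁ cos φ₂ cos Δλ = (0.3024)(0.4305) + (0.9532)(0.9026)(0.8490) = 0.86057,
so c = arccos(0.86057) = 0.53440 rad.
Distance = R·c = 6371 × 0.5344 ≈ 3405 km.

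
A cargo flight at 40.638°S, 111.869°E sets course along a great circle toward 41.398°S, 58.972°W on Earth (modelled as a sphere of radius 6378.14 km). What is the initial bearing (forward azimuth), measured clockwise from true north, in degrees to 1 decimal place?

186.9°

With φ₁ = -0.7093, φ₂ = -0.7225, Δλ = -2.9817 rad, the forward-azimuth formula gives
θ = atan2( sin Δλ cos φ₂ , cos φ₁ sin φ₂ − sin φ₁ cos φ₂ cos Δλ ) = atan2(-0.1194, -0.9841) = -173.08°.
Adding 360° brings this into [0°, 360°): 186.9°.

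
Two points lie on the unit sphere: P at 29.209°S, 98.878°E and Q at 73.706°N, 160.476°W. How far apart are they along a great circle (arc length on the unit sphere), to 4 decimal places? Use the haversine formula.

2.1102

With latitudes φ₁ = -29.209°, φ₂ = 73.706° and longitude difference Δλ = 100.646°:
Haversine: a = sin²(Δφ/2) + cos φ₁ cos φ₂ sin²(Δλ/2) = 0.6118 + (0.8728)(0.2806)(0.5924) = 0.75682.
Central angle c = 2·arcsin(√a) = 2.11022 rad.
On the unit sphere the arc length equals the central angle: 2.1102.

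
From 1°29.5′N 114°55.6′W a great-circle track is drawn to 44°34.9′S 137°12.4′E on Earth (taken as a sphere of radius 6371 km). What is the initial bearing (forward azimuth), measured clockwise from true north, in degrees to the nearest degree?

With φ₁ = 0.0260, φ₂ = -0.7781, Δλ = -1.8826 rad, the forward-azimuth formula gives
θ = atan2( sin Δλ cos φ₂ , cos φ₁ sin φ₂ − sin φ₁ cos φ₂ cos Δλ ) = atan2(-0.6779, -0.6960) = -135.75°.
Adding 360° brings this into [0°, 360°): 224°.

224°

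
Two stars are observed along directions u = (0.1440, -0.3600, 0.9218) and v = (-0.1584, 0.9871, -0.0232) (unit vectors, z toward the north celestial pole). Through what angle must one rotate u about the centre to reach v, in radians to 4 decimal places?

1.9818 rad

u·v = -0.3996; |u| = 1.0000, |v| = 1.0000.
cos θ = (u·v)/(|u||v|) = -0.3995, so θ = 1.9818 rad.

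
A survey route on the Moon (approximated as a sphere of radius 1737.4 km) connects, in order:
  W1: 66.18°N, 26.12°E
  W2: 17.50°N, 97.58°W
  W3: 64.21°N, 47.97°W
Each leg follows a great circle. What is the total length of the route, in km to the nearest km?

4361 km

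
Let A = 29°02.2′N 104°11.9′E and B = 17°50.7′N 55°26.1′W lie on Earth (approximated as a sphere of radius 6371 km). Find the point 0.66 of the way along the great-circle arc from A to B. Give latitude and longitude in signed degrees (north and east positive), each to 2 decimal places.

Central angle δ = 2.2543 rad. Interpolating on the sphere with fraction f = 0.66:
P = [sin((1−f)δ)·A + sin(fδ)·B] / sin δ = 0.8945·A + 1.2852·B in Cartesian coordinates,
giving P = (0.5023, -0.2493, 0.8280), i.e. latitude 55.89°, longitude -26.40°.

55.89°, -26.40°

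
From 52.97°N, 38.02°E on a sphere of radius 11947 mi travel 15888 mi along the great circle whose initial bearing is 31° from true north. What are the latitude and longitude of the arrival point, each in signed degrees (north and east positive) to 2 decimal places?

43.77°, 174.18°

Angular distance δ = d/R = 15888/11947 = 1.32987 rad; initial bearing θ = 0.5411 rad.
sin φ₂ = sin φ₁ cos δ + cos φ₁ sin δ cos θ = (0.7983)(0.2386) + (0.6022)(0.9711)(0.8572) = 0.6918, so φ₂ = 43.77°.
Δλ = atan2(sin θ sin δ cos φ₁, cos δ − sin φ₁ sin φ₂) = atan2(0.3012, -0.3137) = 136.160°.
λ₂ = 38.020° + 136.160° = 174.18°.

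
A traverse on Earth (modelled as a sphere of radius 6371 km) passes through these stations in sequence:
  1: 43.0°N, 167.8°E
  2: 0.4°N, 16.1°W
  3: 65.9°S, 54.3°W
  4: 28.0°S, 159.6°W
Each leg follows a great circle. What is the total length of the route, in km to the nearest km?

Leg 1→2: central angle 2.3817 rad, distance 15173.5 km.
Leg 2→3: central angle 1.2509 rad, distance 7969.2 km.
Leg 3→4: central angle 1.2309 rad, distance 7841.9 km.
Total: 15173.5 + 7969.2 + 7841.9 ≈ 30985 km.

30985 km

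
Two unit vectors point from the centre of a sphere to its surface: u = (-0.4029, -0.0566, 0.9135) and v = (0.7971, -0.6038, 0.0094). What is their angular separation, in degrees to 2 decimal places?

u·v = -0.2784; |u| = 1.0000, |v| = 1.0000.
cos θ = (u·v)/(|u||v|) = -0.2784, so θ = 106.16°.

106.16°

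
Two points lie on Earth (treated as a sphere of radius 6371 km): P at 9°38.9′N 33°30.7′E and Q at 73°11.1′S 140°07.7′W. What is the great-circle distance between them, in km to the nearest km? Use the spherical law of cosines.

12938 km

With latitudes φ₁ = 9.648°, φ₂ = -73.185° and longitude difference Δλ = -173.640°:
cos c = sin φ₁ sin φ₂ + cos φ₁ cos φ₂ cos Δλ = (0.1676)(-0.9572) + (0.9859)(0.2893)(-0.9938) = -0.44387,
so c = arccos(-0.44387) = 2.03071 rad.
Distance = R·c = 6371 × 2.0307 ≈ 12938 km.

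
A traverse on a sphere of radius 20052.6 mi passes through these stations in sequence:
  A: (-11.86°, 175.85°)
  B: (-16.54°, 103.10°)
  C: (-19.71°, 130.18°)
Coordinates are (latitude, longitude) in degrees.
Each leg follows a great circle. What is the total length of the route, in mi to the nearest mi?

33678 mi

Leg A→B: central angle 1.2274 rad, distance 24612.0 mi.
Leg B→C: central angle 0.4521 rad, distance 9065.6 mi.
Total: 24612.0 + 9065.6 ≈ 33678 mi.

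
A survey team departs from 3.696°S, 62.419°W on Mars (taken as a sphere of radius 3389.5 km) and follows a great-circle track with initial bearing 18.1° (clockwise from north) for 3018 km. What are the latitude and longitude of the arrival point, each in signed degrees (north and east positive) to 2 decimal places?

Angular distance δ = d/R = 3018/3389.5 = 0.89040 rad; initial bearing θ = 0.3159 rad.
sin φ₂ = sin φ₁ cos δ + cos φ₁ sin δ cos θ = (-0.0645)(0.6291) + (0.9979)(0.7773)(0.9505) = 0.6968, so φ₂ = 44.17°.
Δλ = atan2(sin θ sin δ cos φ₁, cos δ − sin φ₁ sin φ₂) = atan2(0.2410, 0.6740) = 19.674°.
λ₂ = -62.419° + 19.674° = -42.74°.

44.17°, -42.74°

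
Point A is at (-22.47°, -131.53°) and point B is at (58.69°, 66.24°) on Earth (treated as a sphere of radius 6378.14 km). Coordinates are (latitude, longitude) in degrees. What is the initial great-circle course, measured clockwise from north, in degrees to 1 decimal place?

Δλ = -162.230° = -2.8314 rad.
y = sin Δλ · cos φ₂ = (-0.3052)(0.5197) = -0.1586
x = cos φ₁ sin φ₂ − sin φ₁ cos φ₂ cos Δλ = (0.9241)(0.8544) − (-0.3822)(0.5197)(-0.9523) = 0.6004
θ = atan2(y, x) = -14.80°; adding 360° gives 345.2°.

345.2°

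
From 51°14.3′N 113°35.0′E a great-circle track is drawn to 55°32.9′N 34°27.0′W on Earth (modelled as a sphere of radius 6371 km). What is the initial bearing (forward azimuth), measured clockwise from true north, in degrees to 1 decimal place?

Δλ = -148.033° = -2.5837 rad.
y = sin Δλ · cos φ₂ = (-0.5294)(0.5657) = -0.2995
x = cos φ₁ sin φ₂ − sin φ₁ cos φ₂ cos Δλ = (0.6261)(0.8246) − (0.7798)(0.5657)(-0.8484) = 0.8905
θ = atan2(y, x) = -18.59°; adding 360° gives 341.4°.

341.4°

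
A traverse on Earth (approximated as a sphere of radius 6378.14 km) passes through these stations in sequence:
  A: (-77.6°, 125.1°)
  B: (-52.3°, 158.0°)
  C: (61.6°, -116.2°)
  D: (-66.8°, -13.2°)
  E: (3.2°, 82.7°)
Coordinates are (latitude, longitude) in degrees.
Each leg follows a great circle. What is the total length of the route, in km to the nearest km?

44970 km

Leg A→B: central angle 0.4885 rad, distance 3115.9 km.
Leg B→C: central angle 2.3114 rad, distance 14742.1 km.
Leg C→D: central angle 2.5880 rad, distance 16506.9 km.
Leg D→E: central angle 1.6627 rad, distance 10604.7 km.
Total: 3115.9 + 14742.1 + 16506.9 + 10604.7 ≈ 44970 km.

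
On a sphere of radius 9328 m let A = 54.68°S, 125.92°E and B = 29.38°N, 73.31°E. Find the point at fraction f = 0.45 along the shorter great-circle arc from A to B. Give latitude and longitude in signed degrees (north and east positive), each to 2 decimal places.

-18.32°, 95.98°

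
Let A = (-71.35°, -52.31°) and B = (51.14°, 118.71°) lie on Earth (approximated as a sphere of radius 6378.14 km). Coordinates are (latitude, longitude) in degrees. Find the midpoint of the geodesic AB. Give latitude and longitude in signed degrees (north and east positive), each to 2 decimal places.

-28.15°, 109.61°

Central angle δ = 2.7818 rad. Interpolating on the sphere with fraction f = 0.5:
P = [sin((1−f)δ)·A + sin(fδ)·B] / sin δ = 2.7945·A + 2.7945·B in Cartesian coordinates,
giving P = (-0.2959, 0.8306, -0.4717), i.e. latitude -28.15°, longitude 109.61°.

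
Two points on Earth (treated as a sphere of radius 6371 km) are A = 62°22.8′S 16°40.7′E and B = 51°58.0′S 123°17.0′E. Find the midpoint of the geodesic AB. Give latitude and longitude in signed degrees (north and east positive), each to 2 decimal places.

The central angle between A and B is δ = 0.9068 rad.
With f = 0.5, the slerp weights are sin((1−f)δ)/sin δ = 0.5562 and sin(fδ)/sin δ = 0.5562.
Weighted sum of the unit vectors: (0.5562)·(0.4441,0.1331,-0.8860) + (0.5562)·(-0.3381,0.5151,-0.7877) = (0.0590, 0.3605, -0.9309).
Converting back: φ = atan2(z, √(x²+y²)) = -68.58°, λ = atan2(y, x) = 80.71°.

-68.58°, 80.71°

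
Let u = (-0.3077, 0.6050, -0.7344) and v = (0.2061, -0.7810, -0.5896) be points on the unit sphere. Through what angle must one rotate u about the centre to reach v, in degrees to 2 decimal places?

u·v = -0.1029; |u| = 1.0000, |v| = 1.0000.
cos θ = (u·v)/(|u||v|) = -0.1029, so θ = 95.91°.

95.91°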